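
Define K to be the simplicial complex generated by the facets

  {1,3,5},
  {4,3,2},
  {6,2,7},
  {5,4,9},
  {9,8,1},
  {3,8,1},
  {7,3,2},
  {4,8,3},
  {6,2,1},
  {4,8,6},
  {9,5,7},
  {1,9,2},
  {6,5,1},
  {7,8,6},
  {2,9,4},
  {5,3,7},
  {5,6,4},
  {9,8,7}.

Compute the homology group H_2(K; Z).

Order the vertices as 1 < 2 < 3 < 4 < 5 < 6 < 7 < 8 < 9. Listing each simplex with vertices in this order, K has dimension 2 with simplices:

  0-simplices (9): [1], [2], [3], [4], [5], [6], [7], [8], [9]
  1-simplices (27): (27 of them)
  2-simplices (18): [1,2,6], [1,2,9], [1,3,5], [1,3,8], [1,5,6], [1,8,9], [2,3,4], [2,3,7], [2,4,9], [2,6,7], [3,4,8], [3,5,7], [4,5,6], [4,5,9], [4,6,8], [5,7,9], [6,7,8], [7,8,9]

giving chain groups C_0 ≅ Z^9, C_1 ≅ Z^27, C_2 ≅ Z^18.

The boundary map ∂_1: C_1 → C_0 sends each edge [p,q] (with p < q) to q − p.
The 9×27 boundary matrix has rank 8 and Smith normal form diag(1,1,1,1,1,1,1,1).

Boundary ∂_2: C_2 → C_1 maps a triangle to the signed sum of its edges. For instance
  ∂[2,3,4] = [3,4] − [2,4] + [2,3],
  ∂[7,8,9] = [8,9] − [7,9] + [7,8].
The 27×18 boundary matrix has rank 17 and Smith normal form diag(1,1,1,1,1,1,1,1,1,1,1,1,1,1,1,1,1).

Now H_k = ker ∂_k / im ∂_{k+1}, so:

  H_2: rank ker ∂_2 − rank ∂_3 = (18 − 17) − 0 = 1, and there is no ∂_3, so H_2 ≅ Z.

H_2 ≅ Z.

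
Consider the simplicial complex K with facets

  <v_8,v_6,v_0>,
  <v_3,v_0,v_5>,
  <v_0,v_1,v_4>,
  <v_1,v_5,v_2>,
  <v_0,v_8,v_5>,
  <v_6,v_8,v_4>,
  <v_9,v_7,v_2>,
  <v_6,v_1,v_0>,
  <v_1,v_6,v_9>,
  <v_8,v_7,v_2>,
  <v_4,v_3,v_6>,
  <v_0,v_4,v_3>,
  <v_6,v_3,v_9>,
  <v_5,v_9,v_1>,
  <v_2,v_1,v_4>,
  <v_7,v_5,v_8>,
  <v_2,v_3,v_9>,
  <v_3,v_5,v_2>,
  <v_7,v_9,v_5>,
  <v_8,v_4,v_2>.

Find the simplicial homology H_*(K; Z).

K has 10 vertices, 30 edges, 20 triangles.
rank ∂_0 = 0, rank ∂_1 = 9 ⇒ b_0 = 10 − 0 − 9 = 1; all invariant factors of ∂_1 are 1 so no torsion. So H_0 ≅ Z.
rank ∂_1 = 9, rank ∂_2 = 20 ⇒ b_1 = 30 − 9 − 20 = 1; ∂_2 has invariant factor(s) [2] giving torsion. So H_1 ≅ Z ⊕ Z_2.
rank ∂_2 = 20, rank ∂_3 = 0 ⇒ b_2 = 20 − 20 − 0 = 0. So H_2 ≅ 0.

H_0 = Z,  H_1 = Z ⊕ Z_2,  H_2 = 0.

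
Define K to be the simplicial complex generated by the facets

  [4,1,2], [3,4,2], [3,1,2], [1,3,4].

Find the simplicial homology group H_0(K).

H_0 = Z.

Take the total order 1 < 2 < 3 < 4 on the vertex set. Then K (dimension 2) consists of the simplices:

  0-simplices (4): [1], [2], [3], [4]
  1-simplices (6): [1,2], [1,3], [1,4], [2,3], [2,4], [3,4]
  2-simplices (4): [1,2,3], [1,2,4], [1,3,4], [2,3,4]

giving chain groups C_0 ≅ Z^4, C_1 ≅ Z^6, C_2 ≅ Z^4.

Boundary ∂_1: C_1 → C_0 sends each edge [p,q] (with p < q) to q − p.
The 4×6 boundary matrix has rank 3 and Smith normal form diag(1,1,1).

The boundary map ∂_2: C_2 → C_1 acts by ∂[p,q,r] = [q,r] − [p,r] + [p,q]. For instance
  ∂[1,2,4] = [2,4] − [1,4] + [1,2],
  ∂[2,3,4] = [3,4] − [2,4] + [2,3].
The 6×4 boundary matrix has rank 3 and Smith normal form diag(1,1,1).

Now H_k = ker ∂_k / im ∂_{k+1}, so:

  H_0: rank C_0 − rank ∂_1 = 4 − 3 = 1, and the invariant factors of ∂_1 are all 1, so H_0 = Z.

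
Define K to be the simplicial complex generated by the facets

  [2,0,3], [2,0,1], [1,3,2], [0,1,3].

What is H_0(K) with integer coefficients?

Fix the vertex order 0 < 1 < 2 < 3 and write every simplex with vertices in increasing order. Then dim K = 2 and the simplices of K are:

  0-simplices (4): [0], [1], [2], [3]
  1-simplices (6): [0,1], [0,2], [0,3], [1,2], [1,3], [2,3]
  2-simplices (4): [0,1,2], [0,1,3], [0,2,3], [1,2,3]

giving chain groups C_0 ≅ Z^4, C_1 ≅ Z^6, C_2 ≅ Z^4.

Boundary ∂_1: C_1 → C_0 is given by ∂[p,q] = [q] − [p]. For instance
  ∂[0,1] = [1] − [0].
The 4×6 boundary matrix has rank 3 and Smith normal form diag(1,1,1).

Boundary ∂_2: C_2 → C_1 maps a triangle to the signed sum of its edges. For instance
  ∂[0,1,3] = [1,3] − [0,3] + [0,1],
  ∂[1,2,3] = [2,3] − [1,3] + [1,2].
As a 6×4 matrix over Z this has rank 3, with invariant factors (1,1,1).

Now H_k = ker ∂_k / im ∂_{k+1}, so:

  H_0: rank C_0 − rank ∂_1 = 4 − 3 = 1, and the invariant factors of ∂_1 are all 1, so H_0 = Z.

H_0 ≅ Z.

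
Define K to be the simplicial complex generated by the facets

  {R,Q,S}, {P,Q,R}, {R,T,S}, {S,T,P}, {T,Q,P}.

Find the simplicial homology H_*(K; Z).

H_0 ≅ Z,  H_1 ≅ Z,  H_2 = 0.

Fix the vertex order P < Q < R < S < T and write every simplex with vertices in increasing order. Then dim K = 2 and the simplices of K are:

  0-simplices (5): P, Q, R, S, T
  1-simplices (10): PQ, PR, PS, PT, QR, QS, QT, RS, RT, ST
  2-simplices (5): PQR, PQT, PST, QRS, RST

Hence C_0 ≅ Z^5, C_1 ≅ Z^10, C_2 ≅ Z^5.

The boundary map ∂_1: C_1 → C_0 sends each edge [p,q] (with p < q) to q − p. For instance
  ∂QT = T − Q.
The 5×10 boundary matrix has rank 4 and Smith normal form diag(1,1,1,1).

∂_2: C_2 → C_1 sends each 2-simplex [p,q,r] to [q,r] − [p,r] + [p,q]. For instance
  ∂PQR = QR − PR + PQ,
  ∂PST = ST − PT + PS.
The 10×5 boundary matrix has rank 5 and Smith normal form diag(1,1,1,1,1).

From H_k ≅ ker(∂_k) / im(∂_{k+1}) we obtain:

  H_0: rank C_0 − rank ∂_1 = 5 − 4 = 1, and the invariant factors of ∂_1 are all 1, so H_0 = Z.
  H_1: rank ker ∂_1 − rank ∂_2 = (10 − 4) − 5 = 1, and the invariant factors of ∂_2 are all 1, so H_1 = Z.
  H_2: rank ker ∂_2 − rank ∂_3 = (5 − 5) − 0 = 0, and there is no ∂_3, so H_2 = 0.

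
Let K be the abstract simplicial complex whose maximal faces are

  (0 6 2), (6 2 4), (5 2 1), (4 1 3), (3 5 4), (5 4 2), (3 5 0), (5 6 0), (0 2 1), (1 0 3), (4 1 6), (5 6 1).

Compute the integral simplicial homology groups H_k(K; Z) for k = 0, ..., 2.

H_0 ≅ Z,  H_1 ≅ Z/2,  H_2 = 0.

Fix the vertex order 0 < 1 < 2 < 3 < 4 < 5 < 6 and write every simplex with vertices in increasing order. Then dim K = 2 and the simplices of K are:

  0-simplices (7): [0], [1], [2], [3], [4], [5], [6]
  1-simplices (18): [0,1], [0,2], [0,3], [0,5], [0,6], [1,2], [1,3], [1,4], [1,5], [1,6], [2,4], [2,5], [2,6], [3,4], [3,5], [4,5], [4,6], [5,6]
  2-simplices (12): [0,1,2], [0,1,3], [0,2,6], [0,3,5], [0,5,6], [1,2,5], [1,3,4], [1,4,6], [1,5,6], [2,4,5], [2,4,6], [3,4,5]

so the chain groups are C_0 ≅ Z^7, C_1 ≅ Z^18, C_2 ≅ Z^12.

∂_1: C_1 → C_0 maps an edge to its endpoints' difference, ∂[p,q] = q − p. For instance
  ∂[0,1] = [1] − [0].
As a 7×18 matrix over Z this has rank 6, with invariant factors (1,1,1,1,1,1).

The boundary map ∂_2: C_2 → C_1 acts by ∂[p,q,r] = [q,r] − [p,r] + [p,q]. For instance
  ∂[0,5,6] = [5,6] − [0,6] + [0,5],
  ∂[0,3,5] = [3,5] − [0,5] + [0,3].
As a 18×12 matrix over Z this has rank 12, with invariant factors (1,1,1,1,1,1,1,1,1,1,1,2).

Computing H_k = (kernel of ∂_k) / (image of ∂_{k+1}):

  H_0: rank C_0 − rank ∂_1 = 7 − 6 = 1, and the invariant factors of ∂_1 are all 1, so H_0 ≅ Z.
  H_1: rank ker ∂_1 − rank ∂_2 = (18 − 6) − 12 = 0, and ∂_2 has invariant factor 2 > 1, so H_1 ≅ Z/2.
  H_2: rank ker ∂_2 − rank ∂_3 = (12 − 12) − 0 = 0, and there is no ∂_3, so H_2 ≅ 0.

(K is a triangulation of the real projective plane RP^2.)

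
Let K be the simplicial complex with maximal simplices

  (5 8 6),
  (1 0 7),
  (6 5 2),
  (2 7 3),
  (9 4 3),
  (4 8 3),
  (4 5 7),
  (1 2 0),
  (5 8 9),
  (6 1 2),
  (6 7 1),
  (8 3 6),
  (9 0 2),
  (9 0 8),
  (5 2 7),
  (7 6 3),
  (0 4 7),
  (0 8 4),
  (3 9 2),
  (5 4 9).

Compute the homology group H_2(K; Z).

Take the total order 0 < 1 < 2 < 3 < 4 < 5 < 6 < 7 < 8 < 9 on the vertex set. Then K (dimension 2) consists of the simplices:

  0-simplices (10): [0], [1], [2], [3], [4], [5], [6], [7], [8], [9]
  1-simplices (30): (30 of them)
  2-simplices (20): (20 of them)

so the chain groups are C_0 ≅ Z^10, C_1 ≅ Z^30, C_2 ≅ Z^20.

The boundary map ∂_1: C_1 → C_0 is given by ∂[p,q] = [q] − [p].
The 10×30 boundary matrix has rank 9 and Smith normal form diag(1,1,1,1,1,1,1,1,1).

Boundary ∂_2: C_2 → C_1 acts by ∂[p,q,r] = [q,r] − [p,r] + [p,q]. For instance
  ∂[4,5,7] = [5,7] − [4,7] + [4,5],
  ∂[0,1,7] = [1,7] − [0,7] + [0,1].
The resulting 30×20 matrix has rank 20, and its Smith normal form has invariant factors (1,1,1,1,1,1,1,1,1,1,1,1,1,1,1,1,1,1,1,2).

Reading off H_k = ker ∂_k / im ∂_{k+1}:

  H_2: rank ker ∂_2 − rank ∂_3 = (20 − 20) − 0 = 0, and there is no ∂_3, so H_2 ≅ 0.

H_2 ≅ 0.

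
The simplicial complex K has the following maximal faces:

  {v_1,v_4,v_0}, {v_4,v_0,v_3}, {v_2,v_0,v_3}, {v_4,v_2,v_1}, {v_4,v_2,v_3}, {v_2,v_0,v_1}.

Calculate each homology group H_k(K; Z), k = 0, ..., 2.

We work with the vertex ordering v_0 < v_1 < v_2 < v_3 < v_4. The simplices of K, each written with vertices in increasing order, are:

  0-simplices (5): [v_0], [v_1], [v_2], [v_3], [v_4]
  1-simplices (9): [v_0,v_1], [v_0,v_2], [v_0,v_3], [v_0,v_4], [v_1,v_2], [v_1,v_4], [v_2,v_3], [v_2,v_4], [v_3,v_4]
  2-simplices (6): [v_0,v_1,v_2], [v_0,v_1,v_4], [v_0,v_2,v_3], [v_0,v_3,v_4], [v_1,v_2,v_4], [v_2,v_3,v_4]

Hence C_0 ≅ Z^5, C_1 ≅ Z^9, C_2 ≅ Z^6.

∂_1: C_1 → C_0 is given by ∂[p,q] = [q] − [p]. For instance
  ∂[v_2,v_3] = [v_3] − [v_2].
This gives a 5×9 integer matrix of rank 4; reducing to Smith normal form yields diagonal entries (1,1,1,1).

The boundary map ∂_2: C_2 → C_1 acts by ∂[p,q,r] = [q,r] − [p,r] + [p,q]. For instance
  ∂[v_0,v_1,v_4] = [v_1,v_4] − [v_0,v_4] + [v_0,v_1],
  ∂[v_0,v_3,v_4] = [v_3,v_4] − [v_0,v_4] + [v_0,v_3].
The resulting 9×6 matrix has rank 5, and its Smith normal form has invariant factors (1,1,1,1,1).

Now H_k = ker ∂_k / im ∂_{k+1}, so:

  H_0: rank C_0 − rank ∂_1 = 5 − 4 = 1, and the invariant factors of ∂_1 are all 1, so H_0 ≅ Z.
  H_1: rank ker ∂_1 − rank ∂_2 = (9 − 4) − 5 = 0, and the invariant factors of ∂_2 are all 1, so H_1 ≅ 0.
  H_2: rank ker ∂_2 − rank ∂_3 = (6 − 5) − 0 = 1, and there is no ∂_3, so H_2 ≅ Z.

As a check, the Euler characteristic is 5 − 9 + 6 = 2, which agrees with 1 − 0 + 1 = 2.
(K is a triangulation of the 2-sphere S^2.)

H_0 = Z,  H_1 = 0,  H_2 = Z.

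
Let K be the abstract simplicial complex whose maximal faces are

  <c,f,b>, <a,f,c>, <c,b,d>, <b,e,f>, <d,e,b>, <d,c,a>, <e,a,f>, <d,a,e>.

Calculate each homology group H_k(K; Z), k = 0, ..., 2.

Fix the vertex order a < b < c < d < e < f and write every simplex with vertices in increasing order. Then dim K = 2 and the simplices of K are:

  0-simplices (6): a, b, c, d, e, f
  1-simplices (12): ac, ad, ae, af, bc, bd, be, bf, cd, cf, de, ef
  2-simplices (8): acd, acf, ade, aef, bcd, bcf, bde, bef

giving chain groups C_0 ≅ Z^6, C_1 ≅ Z^12, C_2 ≅ Z^8.

∂_1: C_1 → C_0 maps an edge to its endpoints' difference, ∂[p,q] = q − p.
This gives a 6×12 integer matrix of rank 5; reducing to Smith normal form yields diagonal entries (1,1,1,1,1).

Boundary ∂_2: C_2 → C_1 sends each 2-simplex [p,q,r] to [q,r] − [p,r] + [p,q]. For instance
  ∂aef = ef − af + ae,
  ∂bcd = cd − bd + bc.
The 12×8 boundary matrix has rank 7 and Smith normal form diag(1,1,1,1,1,1,1).

From H_k ≅ ker(∂_k) / im(∂_{k+1}) we obtain:

  H_0: rank C_0 − rank ∂_1 = 6 − 5 = 1, and the invariant factors of ∂_1 are all 1, so H_0 = Z.
  H_1: rank ker ∂_1 − rank ∂_2 = (12 − 5) − 7 = 0, and the invariant factors of ∂_2 are all 1, so H_1 = 0.
  H_2: rank ker ∂_2 − rank ∂_3 = (8 − 7) − 0 = 1, and there is no ∂_3, so H_2 = Z.

H_0 = Z,  H_1 = 0,  H_2 = Z.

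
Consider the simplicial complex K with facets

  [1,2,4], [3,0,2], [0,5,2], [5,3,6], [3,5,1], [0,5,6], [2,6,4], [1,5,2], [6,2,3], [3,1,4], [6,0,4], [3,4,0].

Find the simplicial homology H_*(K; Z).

Take the total order 0 < 1 < 2 < 3 < 4 < 5 < 6 on the vertex set. Then K (dimension 2) consists of the simplices:

  0-simplices (7): [0], [1], [2], [3], [4], [5], [6]
  1-simplices (18): [0,2], [0,3], [0,4], [0,5], [0,6], [1,2], [1,3], [1,4], [1,5], [2,3], [2,4], [2,5], [2,6], [3,4], [3,5], [3,6], [4,6], [5,6]
  2-simplices (12): [0,2,3], [0,2,5], [0,3,4], [0,4,6], [0,5,6], [1,2,4], [1,2,5], [1,3,4], [1,3,5], [2,3,6], [2,4,6], [3,5,6]

so the chain groups are C_0 ≅ Z^7, C_1 ≅ Z^18, C_2 ≅ Z^12.

The boundary map ∂_1: C_1 → C_0 is given by ∂[p,q] = [q] − [p].
As a 7×18 matrix over Z this has rank 6, with invariant factors (1,1,1,1,1,1).

The boundary map ∂_2: C_2 → C_1 sends each 2-simplex [p,q,r] to [q,r] − [p,r] + [p,q]. For instance
  ∂[0,2,5] = [2,5] − [0,5] + [0,2],
  ∂[0,3,4] = [3,4] − [0,4] + [0,3].
The 18×12 boundary matrix has rank 12 and Smith normal form diag(1,1,1,1,1,1,1,1,1,1,1,2).

Reading off H_k = ker ∂_k / im ∂_{k+1}:

  H_0: rank C_0 − rank ∂_1 = 7 − 6 = 1, and the invariant factors of ∂_1 are all 1, so H_0 = Z.
  H_1: rank ker ∂_1 − rank ∂_2 = (18 − 6) − 12 = 0, and ∂_2 has invariant factor 2 > 1, so H_1 = Z_2.
  H_2: rank ker ∂_2 − rank ∂_3 = (12 − 12) − 0 = 0, and there is no ∂_3, so H_2 = 0.

As a check, the Euler characteristic is 7 − 18 + 12 = 1, which agrees with 1 − 0 + 0 = 1.

H_0 = Z,  H_1 = Z_2,  H_2 = 0.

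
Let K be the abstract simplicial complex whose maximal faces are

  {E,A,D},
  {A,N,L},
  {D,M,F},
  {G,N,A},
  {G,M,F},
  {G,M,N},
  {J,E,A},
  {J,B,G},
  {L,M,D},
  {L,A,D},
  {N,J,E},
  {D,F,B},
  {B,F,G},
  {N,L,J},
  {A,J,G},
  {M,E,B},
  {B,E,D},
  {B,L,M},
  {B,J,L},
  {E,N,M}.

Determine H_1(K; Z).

We work with the vertex ordering A < B < D < E < F < G < J < L < M < N. The simplices of K, each written with vertices in increasing order, are:

  0-simplices (10): A, B, D, E, F, G, J, L, M, N
  1-simplices (30): AD, AE, AG, AJ, AL, AN, BD, BE, BF, BG, BJ, BL, BM, DE, DF, DL, DM, EJ, EM, EN, FG, FM, GJ, GM, GN, JL, JN, LM, LN, MN
  2-simplices (20): ADE, ADL, AEJ, AGJ, AGN, ALN, BDE, BDF, BEM, BFG, BGJ, BJL, BLM, DFM, DLM, EJN, EMN, FGM, GMN, JLN

Hence C_0 ≅ Z^10, C_1 ≅ Z^30, C_2 ≅ Z^20.

∂_1: C_1 → C_0 sends each edge [p,q] (with p < q) to q − p. For instance
  ∂GJ = J − G.
The 10×30 boundary matrix has rank 9 and Smith normal form diag(1,1,1,1,1,1,1,1,1).

Boundary ∂_2: C_2 → C_1 acts by ∂[p,q,r] = [q,r] − [p,r] + [p,q]. For instance
  ∂JLN = LN − JN + JL,
  ∂BEM = EM − BM + BE.
The resulting 30×20 matrix has rank 20, and its Smith normal form has invariant factors (1,1,1,1,1,1,1,1,1,1,1,1,1,1,1,1,1,1,1,2).

From H_k ≅ ker(∂_k) / im(∂_{k+1}) we obtain:

  H_1: rank ker ∂_1 − rank ∂_2 = (30 − 9) − 20 = 1, and ∂_2 has invariant factor 2 > 1, so H_1 ≅ Z ⊕ Z/2.

(K is a triangulation of the Klein bottle.)

H_1 = Z ⊕ Z/2.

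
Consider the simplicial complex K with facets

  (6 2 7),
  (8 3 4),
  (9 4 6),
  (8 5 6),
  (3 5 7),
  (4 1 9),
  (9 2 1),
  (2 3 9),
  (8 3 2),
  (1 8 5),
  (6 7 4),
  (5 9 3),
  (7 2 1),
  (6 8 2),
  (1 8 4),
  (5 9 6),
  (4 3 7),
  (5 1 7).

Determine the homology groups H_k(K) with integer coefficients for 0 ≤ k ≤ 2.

H_0 = Z,  H_1 = Z^2,  H_2 = Z.

Take the total order 1 < 2 < 3 < 4 < 5 < 6 < 7 < 8 < 9 on the vertex set. Then K (dimension 2) consists of the simplices:

  0-simplices (9): [1], [2], [3], [4], [5], [6], [7], [8], [9]
  1-simplices (27): (27 of them)
  2-simplices (18): [1,2,7], [1,2,9], [1,4,8], [1,4,9], [1,5,7], [1,5,8], [2,3,8], [2,3,9], [2,6,7], [2,6,8], [3,4,7], [3,4,8], [3,5,7], [3,5,9], [4,6,7], [4,6,9], [5,6,8], [5,6,9]

Hence C_0 ≅ Z^9, C_1 ≅ Z^27, C_2 ≅ Z^18.

∂_1: C_1 → C_0 sends each edge [p,q] (with p < q) to q − p.
The 9×27 boundary matrix has rank 8 and Smith normal form diag(1,1,1,1,1,1,1,1).

The boundary map ∂_2: C_2 → C_1 acts by ∂[p,q,r] = [q,r] − [p,r] + [p,q]. For instance
  ∂[3,5,9] = [5,9] − [3,9] + [3,5],
  ∂[1,4,8] = [4,8] − [1,8] + [1,4].
The 27×18 boundary matrix has rank 17 and Smith normal form diag(1,1,1,1,1,1,1,1,1,1,1,1,1,1,1,1,1).

From H_k ≅ ker(∂_k) / im(∂_{k+1}) we obtain:

  H_0: rank C_0 − rank ∂_1 = 9 − 8 = 1, and the invariant factors of ∂_1 are all 1, so H_0 ≅ Z.
  H_1: rank ker ∂_1 − rank ∂_2 = (27 − 8) − 17 = 2, and the invariant factors of ∂_2 are all 1, so H_1 ≅ Z^2.
  H_2: rank ker ∂_2 − rank ∂_3 = (18 − 17) − 0 = 1, and there is no ∂_3, so H_2 ≅ Z.

As a check, the Euler characteristic is 9 − 27 + 18 = 0, which agrees with 1 − 2 + 1 = 0.
(K is a triangulation of the torus T^2.)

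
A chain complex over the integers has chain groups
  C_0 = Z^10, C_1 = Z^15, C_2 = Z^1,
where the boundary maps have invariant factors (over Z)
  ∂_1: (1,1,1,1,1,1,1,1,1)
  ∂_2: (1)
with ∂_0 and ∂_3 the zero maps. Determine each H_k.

H_0 = Z,  H_1 = Z^5,  H_2 = 0.

H_0: b_0 = 10 − 0 − 9 = 1; torsion from ∂_1 factors > 1: none. So H_0 = Z.
H_1: b_1 = 15 − 9 − 1 = 5; torsion from ∂_2 factors > 1: none. So H_1 = Z^5.
H_2: b_2 = 1 − 1 − 0 = 0; torsion from ∂_3 factors > 1: none. So H_2 = 0.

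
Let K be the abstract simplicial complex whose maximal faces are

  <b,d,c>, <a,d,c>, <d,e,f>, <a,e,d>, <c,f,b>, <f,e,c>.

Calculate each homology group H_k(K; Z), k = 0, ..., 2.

H_0 ≅ Z,  H_1 ≅ Z,  H_2 = 0.

Fix the vertex order a < b < c < d < e < f and write every simplex with vertices in increasing order. Then dim K = 2 and the simplices of K are:

  0-simplices (6): a, b, c, d, e, f
  1-simplices (12): ac, ad, ae, bc, bd, bf, cd, ce, cf, de, df, ef
  2-simplices (6): acd, ade, bcd, bcf, cef, def

so the chain groups are C_0 ≅ Z^6, C_1 ≅ Z^12, C_2 ≅ Z^6.

∂_1: C_1 → C_0 maps an edge to its endpoints' difference, ∂[p,q] = q − p.
As a 6×12 matrix over Z this has rank 5, with invariant factors (1,1,1,1,1).

The boundary map ∂_2: C_2 → C_1 maps a triangle to the signed sum of its edges. For instance
  ∂def = ef − df + de,
  ∂cef = ef − cf + ce.
As a 12×6 matrix over Z this has rank 6, with invariant factors (1,1,1,1,1,1).

Now H_k = ker ∂_k / im ∂_{k+1}, so:

  H_0: rank C_0 − rank ∂_1 = 6 − 5 = 1, and the invariant factors of ∂_1 are all 1, so H_0 = Z.
  H_1: rank ker ∂_1 − rank ∂_2 = (12 − 5) − 6 = 1, and the invariant factors of ∂_2 are all 1, so H_1 = Z.
  H_2: rank ker ∂_2 − rank ∂_3 = (6 − 6) − 0 = 0, and there is no ∂_3, so H_2 = 0.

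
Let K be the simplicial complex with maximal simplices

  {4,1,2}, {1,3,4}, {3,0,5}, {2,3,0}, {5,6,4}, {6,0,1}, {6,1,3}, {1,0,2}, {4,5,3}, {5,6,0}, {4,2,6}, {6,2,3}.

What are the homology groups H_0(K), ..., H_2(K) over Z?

Order the vertices as 0 < 1 < 2 < 3 < 4 < 5 < 6. Listing each simplex with vertices in this order, K has dimension 2 with simplices:

  0-simplices (7): [0], [1], [2], [3], [4], [5], [6]
  1-simplices (18): [0,1], [0,2], [0,3], [0,5], [0,6], [1,2], [1,3], [1,4], [1,6], [2,3], [2,4], [2,6], [3,4], [3,5], [3,6], [4,5], [4,6], [5,6]
  2-simplices (12): [0,1,2], [0,1,6], [0,2,3], [0,3,5], [0,5,6], [1,2,4], [1,3,4], [1,3,6], [2,3,6], [2,4,6], [3,4,5], [4,5,6]

Hence C_0 ≅ Z^7, C_1 ≅ Z^18, C_2 ≅ Z^12.

∂_1: C_1 → C_0 maps an edge to its endpoints' difference, ∂[p,q] = q − p. For instance
  ∂[1,4] = [4] − [1].
As a 7×18 matrix over Z this has rank 6, with invariant factors (1,1,1,1,1,1).

∂_2: C_2 → C_1 acts by ∂[p,q,r] = [q,r] − [p,r] + [p,q]. For instance
  ∂[3,4,5] = [4,5] − [3,5] + [3,4],
  ∂[4,5,6] = [5,6] − [4,6] + [4,5].
As a 18×12 matrix over Z this has rank 12, with invariant factors (1,1,1,1,1,1,1,1,1,1,1,2).

Reading off H_k = ker ∂_k / im ∂_{k+1}:

  H_0: rank C_0 − rank ∂_1 = 7 − 6 = 1, and the invariant factors of ∂_1 are all 1, so H_0 ≅ Z.
  H_1: rank ker ∂_1 − rank ∂_2 = (18 − 6) − 12 = 0, and ∂_2 has invariant factor 2 > 1, so H_1 ≅ Z/2Z.
  H_2: rank ker ∂_2 − rank ∂_3 = (12 − 12) − 0 = 0, and there is no ∂_3, so H_2 ≅ 0.

(K is a triangulation of the real projective plane RP^2.)

H_0 = Z,  H_1 = Z/2Z,  H_2 = 0.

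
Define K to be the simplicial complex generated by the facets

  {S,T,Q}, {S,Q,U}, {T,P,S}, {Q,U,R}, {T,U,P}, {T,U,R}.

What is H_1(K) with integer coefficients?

H_1 = Z.

Take the total order P < Q < R < S < T < U on the vertex set. Then K (dimension 2) consists of the simplices:

  0-simplices (6): P, Q, R, S, T, U
  1-simplices (12): PS, PT, PU, QR, QS, QT, QU, RT, RU, ST, SU, TU
  2-simplices (6): PST, PTU, QRU, QST, QSU, RTU

giving chain groups C_0 ≅ Z^6, C_1 ≅ Z^12, C_2 ≅ Z^6.

∂_1: C_1 → C_0 sends each edge [p,q] (with p < q) to q − p.
The 6×12 boundary matrix has rank 5 and Smith normal form diag(1,1,1,1,1).

The boundary map ∂_2: C_2 → C_1 acts by ∂[p,q,r] = [q,r] − [p,r] + [p,q]. For instance
  ∂QSU = SU − QU + QS,
  ∂RTU = TU − RU + RT.
This gives a 12×6 integer matrix of rank 6; reducing to Smith normal form yields diagonal entries (1,1,1,1,1,1).

Computing H_k = (kernel of ∂_k) / (image of ∂_{k+1}):

  H_1: rank ker ∂_1 − rank ∂_2 = (12 − 5) − 6 = 1, and the invariant factors of ∂_2 are all 1, so H_1 = Z.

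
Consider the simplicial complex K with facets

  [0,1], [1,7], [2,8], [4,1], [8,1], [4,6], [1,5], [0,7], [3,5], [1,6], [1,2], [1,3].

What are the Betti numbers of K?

Order the vertices as 0 < 1 < 2 < 3 < 4 < 5 < 6 < 7 < 8. Listing each simplex with vertices in this order, K has dimension 1 with simplices:

  0-simplices (9): [0], [1], [2], [3], [4], [5], [6], [7], [8]
  1-simplices (12): [0,1], [0,7], [1,2], [1,3], [1,4], [1,5], [1,6], [1,7], [1,8], [2,8], [3,5], [4,6]

Hence C_0 ≅ Z^9, C_1 ≅ Z^12.

∂_1: C_1 → C_0 maps an edge to its endpoints' difference, ∂[p,q] = q − p. For instance
  ∂[2,8] = [8] − [2].
As a 9×12 matrix over Z this has rank 8, with invariant factors (1,1,1,1,1,1,1,1).

From H_k ≅ ker(∂_k) / im(∂_{k+1}) we obtain:

  H_0: rank C_0 − rank ∂_1 = 9 − 8 = 1, and the invariant factors of ∂_1 are all 1, so H_0 ≅ Z.
  H_1: rank ker ∂_1 − rank ∂_2 = (12 − 8) − 0 = 4, and there is no ∂_2, so H_1 ≅ Z^4.

(K is a triangulation of a wedge of 4 circles.)

Hence the Betti numbers are b_0 = 1, b_1 = 4.

b_0 = 1, b_1 = 4.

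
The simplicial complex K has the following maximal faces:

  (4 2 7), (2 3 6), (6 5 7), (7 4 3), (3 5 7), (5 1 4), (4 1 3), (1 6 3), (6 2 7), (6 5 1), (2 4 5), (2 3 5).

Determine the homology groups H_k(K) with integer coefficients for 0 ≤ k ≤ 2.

H_0 ≅ Z,  H_1 ≅ Z/2Z,  H_2 = 0.

Fix the vertex order 1 < 2 < 3 < 4 < 5 < 6 < 7 and write every simplex with vertices in increasing order. Then dim K = 2 and the simplices of K are:

  0-simplices (7): [1], [2], [3], [4], [5], [6], [7]
  1-simplices (18): [1,3], [1,4], [1,5], [1,6], [2,3], [2,4], [2,5], [2,6], [2,7], [3,4], [3,5], [3,6], [3,7], [4,5], [4,7], [5,6], [5,7], [6,7]
  2-simplices (12): [1,3,4], [1,3,6], [1,4,5], [1,5,6], [2,3,5], [2,3,6], [2,4,5], [2,4,7], [2,6,7], [3,4,7], [3,5,7], [5,6,7]

giving chain groups C_0 ≅ Z^7, C_1 ≅ Z^18, C_2 ≅ Z^12.

∂_1: C_1 → C_0 sends each edge [p,q] (with p < q) to q − p.
This gives a 7×18 integer matrix of rank 6; reducing to Smith normal form yields diagonal entries (1,1,1,1,1,1).

∂_2: C_2 → C_1 maps a triangle to the signed sum of its edges. For instance
  ∂[5,6,7] = [6,7] − [5,7] + [5,6],
  ∂[3,4,7] = [4,7] − [3,7] + [3,4].
As a 18×12 matrix over Z this has rank 12, with invariant factors (1,1,1,1,1,1,1,1,1,1,1,2).

Computing H_k = (kernel of ∂_k) / (image of ∂_{k+1}):

  H_0: rank C_0 − rank ∂_1 = 7 − 6 = 1, and the invariant factors of ∂_1 are all 1, so H_0 = Z.
  H_1: rank ker ∂_1 − rank ∂_2 = (18 − 6) − 12 = 0, and ∂_2 has invariant factor 2 > 1, so H_1 = Z/2Z.
  H_2: rank ker ∂_2 − rank ∂_3 = (12 − 12) − 0 = 0, and there is no ∂_3, so H_2 = 0.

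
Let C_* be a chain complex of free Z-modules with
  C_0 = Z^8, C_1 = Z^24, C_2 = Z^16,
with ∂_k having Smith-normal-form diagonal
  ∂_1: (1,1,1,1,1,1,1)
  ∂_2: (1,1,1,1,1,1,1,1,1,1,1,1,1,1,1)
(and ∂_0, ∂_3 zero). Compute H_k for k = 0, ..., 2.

H_0 ≅ Z,  H_1 ≅ Z^2,  H_2 ≅ Z.

H_0: b_0 = 8 − 0 − 7 = 1; torsion from ∂_1 factors > 1: none. So H_0 ≅ Z.
H_1: b_1 = 24 − 7 − 15 = 2; torsion from ∂_2 factors > 1: none. So H_1 ≅ Z^2.
H_2: b_2 = 16 − 15 − 0 = 1; torsion from ∂_3 factors > 1: none. So H_2 ≅ Z.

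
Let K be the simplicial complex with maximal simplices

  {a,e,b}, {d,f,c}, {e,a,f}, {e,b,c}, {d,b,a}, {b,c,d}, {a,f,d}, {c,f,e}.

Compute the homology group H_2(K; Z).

Order the vertices as a < b < c < d < e < f. Listing each simplex with vertices in this order, K has dimension 2 with simplices:

  0-simplices (6): a, b, c, d, e, f
  1-simplices (12): ab, ad, ae, af, bc, bd, be, cd, ce, cf, df, ef
  2-simplices (8): abd, abe, adf, aef, bcd, bce, cdf, cef

giving chain groups C_0 ≅ Z^6, C_1 ≅ Z^12, C_2 ≅ Z^8.

Boundary ∂_1: C_1 → C_0 is given by ∂[p,q] = [q] − [p].
The resulting 6×12 matrix has rank 5, and its Smith normal form has invariant factors (1,1,1,1,1).

The boundary map ∂_2: C_2 → C_1 maps a triangle to the signed sum of its edges. For instance
  ∂abd = bd − ad + ab,
  ∂bcd = cd − bd + bc.
The resulting 12×8 matrix has rank 7, and its Smith normal form has invariant factors (1,1,1,1,1,1,1).

Computing H_k = (kernel of ∂_k) / (image of ∂_{k+1}):

  H_2: rank ker ∂_2 − rank ∂_3 = (8 − 7) − 0 = 1, and there is no ∂_3, so H_2 ≅ Z.

H_2 ≅ Z.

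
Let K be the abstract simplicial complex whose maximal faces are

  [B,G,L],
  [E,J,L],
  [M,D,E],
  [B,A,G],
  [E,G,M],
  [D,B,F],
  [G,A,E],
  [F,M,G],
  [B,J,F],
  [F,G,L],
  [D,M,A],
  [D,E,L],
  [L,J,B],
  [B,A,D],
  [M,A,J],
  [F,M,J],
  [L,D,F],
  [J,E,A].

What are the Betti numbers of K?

b_0 = 1, b_1 = 1, b_2 = 0.

K has 9 vertices, 27 edges, 18 triangles.
rank ∂_0 = 0, rank ∂_1 = 8 ⇒ b_0 = 9 − 0 − 8 = 1; all invariant factors of ∂_1 are 1 so no torsion. So H_0 = Z.
rank ∂_1 = 8, rank ∂_2 = 18 ⇒ b_1 = 27 − 8 − 18 = 1; ∂_2 has invariant factor(s) [2] giving torsion. So H_1 = Z ⊕ Z/2.
rank ∂_2 = 18, rank ∂_3 = 0 ⇒ b_2 = 18 − 18 − 0 = 0. So H_2 = 0.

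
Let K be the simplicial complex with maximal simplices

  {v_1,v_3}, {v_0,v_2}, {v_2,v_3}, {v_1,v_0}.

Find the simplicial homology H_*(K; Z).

Fix the vertex order v_0 < v_1 < v_2 < v_3 and write every simplex with vertices in increasing order. Then dim K = 1 and the simplices of K are:

  0-simplices (4): [v_0], [v_1], [v_2], [v_3]
  1-simplices (4): [v_0,v_1], [v_0,v_2], [v_1,v_3], [v_2,v_3]

Hence C_0 ≅ Z^4, C_1 ≅ Z^4.

The boundary map ∂_1: C_1 → C_0 sends each edge [p,q] (with p < q) to q − p. For instance
  ∂[v_0,v_2] = [v_2] − [v_0].
The 4×4 boundary matrix has rank 3 and Smith normal form diag(1,1,1).

Reading off H_k = ker ∂_k / im ∂_{k+1}:

  H_0: rank C_0 − rank ∂_1 = 4 − 3 = 1, and the invariant factors of ∂_1 are all 1, so H_0 = Z.
  H_1: rank ker ∂_1 − rank ∂_2 = (4 − 3) − 0 = 1, and there is no ∂_2, so H_1 = Z.

(K is a triangulation of the circle S^1.)

H_0 = Z,  H_1 = Z.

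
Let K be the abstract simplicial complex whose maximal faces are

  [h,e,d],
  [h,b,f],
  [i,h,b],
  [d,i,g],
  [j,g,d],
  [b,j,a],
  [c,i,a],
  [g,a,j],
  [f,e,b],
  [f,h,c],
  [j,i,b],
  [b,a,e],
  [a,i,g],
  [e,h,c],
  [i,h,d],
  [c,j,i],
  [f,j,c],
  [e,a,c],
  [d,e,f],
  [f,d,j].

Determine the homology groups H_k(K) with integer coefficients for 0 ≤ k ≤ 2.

H_0 = Z,  H_1 = Z ⊕ Z/2Z,  H_2 = 0.

Take the total order a < b < c < d < e < f < g < h < i < j on the vertex set. Then K (dimension 2) consists of the simplices:

  0-simplices (10): a, b, c, d, e, f, g, h, i, j
  1-simplices (30): ab, ac, ae, ag, ai, aj, be, bf, bh, bi, bj, ce, cf, ch, ci, cj, de, df, dg, dh, di, dj, ef, eh, fh, fj, gi, gj, hi, ij
  2-simplices (20): abe, abj, ace, aci, agi, agj, bef, bfh, bhi, bij, ceh, cfh, cfj, cij, def, deh, dfj, dgi, dgj, dhi

giving chain groups C_0 ≅ Z^10, C_1 ≅ Z^30, C_2 ≅ Z^20.

Boundary ∂_1: C_1 → C_0 maps an edge to its endpoints' difference, ∂[p,q] = q − p. For instance
  ∂de = e − d.
The 10×30 boundary matrix has rank 9 and Smith normal form diag(1,1,1,1,1,1,1,1,1).

The boundary map ∂_2: C_2 → C_1 acts by ∂[p,q,r] = [q,r] − [p,r] + [p,q]. For instance
  ∂def = ef − df + de,
  ∂dgi = gi − di + dg.
The resulting 30×20 matrix has rank 20, and its Smith normal form has invariant factors (1,1,1,1,1,1,1,1,1,1,1,1,1,1,1,1,1,1,1,2).

Computing H_k = (kernel of ∂_k) / (image of ∂_{k+1}):

  H_0: rank C_0 − rank ∂_1 = 10 − 9 = 1, and the invariant factors of ∂_1 are all 1, so H_0 = Z.
  H_1: rank ker ∂_1 − rank ∂_2 = (30 − 9) − 20 = 1, and ∂_2 has invariant factor 2 > 1, so H_1 = Z ⊕ Z/2Z.
  H_2: rank ker ∂_2 − rank ∂_3 = (20 − 20) − 0 = 0, and there is no ∂_3, so H_2 = 0.

As a check, the Euler characteristic is 10 − 30 + 20 = 0, which agrees with 1 − 1 + 0 = 0.
(K is a triangulation of the Klein bottle.)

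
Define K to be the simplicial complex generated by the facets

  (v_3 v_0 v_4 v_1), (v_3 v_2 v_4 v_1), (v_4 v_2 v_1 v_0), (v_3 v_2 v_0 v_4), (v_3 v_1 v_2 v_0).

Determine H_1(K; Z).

Take the total order v_0 < v_1 < v_2 < v_3 < v_4 on the vertex set. Then K (dimension 3) consists of the simplices:

  0-simplices (5): [v_0], [v_1], [v_2], [v_3], [v_4]
  1-simplices (10): [v_0,v_1], [v_0,v_2], [v_0,v_3], [v_0,v_4], [v_1,v_2], [v_1,v_3], [v_1,v_4], [v_2,v_3], [v_2,v_4], [v_3,v_4]
  2-simplices (10): [v_0,v_1,v_2], [v_0,v_1,v_3], [v_0,v_1,v_4], [v_0,v_2,v_3], [v_0,v_2,v_4], [v_0,v_3,v_4], [v_1,v_2,v_3], [v_1,v_2,v_4], [v_1,v_3,v_4], [v_2,v_3,v_4]
  3-simplices (5): [v_0,v_1,v_2,v_3], [v_0,v_1,v_2,v_4], [v_0,v_1,v_3,v_4], [v_0,v_2,v_3,v_4], [v_1,v_2,v_3,v_4]

giving chain groups C_0 ≅ Z^5, C_1 ≅ Z^10, C_2 ≅ Z^10, C_3 ≅ Z^5.

Boundary ∂_1: C_1 → C_0 is given by ∂[p,q] = [q] − [p]. For instance
  ∂[v_1,v_3] = [v_3] − [v_1].
The 5×10 boundary matrix has rank 4 and Smith normal form diag(1,1,1,1).

∂_2: C_2 → C_1 acts by ∂[p,q,r] = [q,r] − [p,r] + [p,q]. For instance
  ∂[v_0,v_1,v_3] = [v_1,v_3] − [v_0,v_3] + [v_0,v_1],
  ∂[v_1,v_3,v_4] = [v_3,v_4] − [v_1,v_4] + [v_1,v_3].
As a 10×10 matrix over Z this has rank 6, with invariant factors (1,1,1,1,1,1).

Boundary ∂_3: C_3 → C_2 sends each 3-simplex σ to the alternating sum Σ_i (−1)^i (σ with its i-th vertex removed). For instance
  ∂[v_0,v_1,v_3,v_4] = [v_1,v_3,v_4] − [v_0,v_3,v_4] + [v_0,v_1,v_4] − [v_0,v_1,v_3],
  ∂[v_0,v_1,v_2,v_3] = [v_1,v_2,v_3] − [v_0,v_2,v_3] + [v_0,v_1,v_3] − [v_0,v_1,v_2].
The resulting 10×5 matrix has rank 4, and its Smith normal form has invariant factors (1,1,1,1).

Now H_k = ker ∂_k / im ∂_{k+1}, so:

  H_1: rank ker ∂_1 − rank ∂_2 = (10 − 4) − 6 = 0, and the invariant factors of ∂_2 are all 1, so H_1 = 0.

H_1 = 0.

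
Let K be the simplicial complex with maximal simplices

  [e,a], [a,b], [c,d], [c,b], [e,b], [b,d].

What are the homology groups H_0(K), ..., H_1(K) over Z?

H_0 ≅ Z,  H_1 ≅ Z^2.

Order the vertices as a < b < c < d < e. Listing each simplex with vertices in this order, K has dimension 1 with simplices:

  0-simplices (5): a, b, c, d, e
  1-simplices (6): ab, ae, bc, bd, be, cd

Hence C_0 ≅ Z^5, C_1 ≅ Z^6.

The boundary map ∂_1: C_1 → C_0 sends each edge [p,q] (with p < q) to q − p.
The resulting 5×6 matrix has rank 4, and its Smith normal form has invariant factors (1,1,1,1).

Computing H_k = (kernel of ∂_k) / (image of ∂_{k+1}):

  H_0: rank C_0 − rank ∂_1 = 5 − 4 = 1, and the invariant factors of ∂_1 are all 1, so H_0 = Z.
  H_1: rank ker ∂_1 − rank ∂_2 = (6 − 4) − 0 = 2, and there is no ∂_2, so H_1 = Z^2.

As a check, the Euler characteristic is 5 − 6 = -1, which agrees with 1 − 2 = -1.
(K is a triangulation of a wedge of 2 circles.)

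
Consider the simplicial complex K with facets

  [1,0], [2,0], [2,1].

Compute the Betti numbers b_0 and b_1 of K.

b_0 = 1, b_1 = 1.

We work with the vertex ordering 0 < 1 < 2. The simplices of K, each written with vertices in increasing order, are:

  0-simplices (3): [0], [1], [2]
  1-simplices (3): [0,1], [0,2], [1,2]

Hence C_0 ≅ Z^3, C_1 ≅ Z^3.

The boundary map ∂_1: C_1 → C_0 sends each edge [p,q] (with p < q) to q − p. For instance
  ∂[0,2] = [2] − [0].
As a 3×3 matrix over Z this has rank 2, with invariant factors (1,1).

Computing H_k = (kernel of ∂_k) / (image of ∂_{k+1}):

  H_0: rank C_0 − rank ∂_1 = 3 − 2 = 1, and the invariant factors of ∂_1 are all 1, so H_0 = Z.
  H_1: rank ker ∂_1 − rank ∂_2 = (3 − 2) − 0 = 1, and there is no ∂_2, so H_1 = Z.

(K is a triangulation of the circle S^1.)

Hence the Betti numbers are b_0 = 1, b_1 = 1.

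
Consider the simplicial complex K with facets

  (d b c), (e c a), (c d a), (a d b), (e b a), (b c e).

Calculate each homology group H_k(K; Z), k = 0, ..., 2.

H_0 = Z,  H_1 = 0,  H_2 = Z.

Order the vertices as a < b < c < d < e. Listing each simplex with vertices in this order, K has dimension 2 with simplices:

  0-simplices (5): a, b, c, d, e
  1-simplices (9): ab, ac, ad, ae, bc, bd, be, cd, ce
  2-simplices (6): abd, abe, acd, ace, bcd, bce

Hence C_0 ≅ Z^5, C_1 ≅ Z^9, C_2 ≅ Z^6.

∂_1: C_1 → C_0 maps an edge to its endpoints' difference, ∂[p,q] = q − p. For instance
  ∂ac = c − a.
The resulting 5×9 matrix has rank 4, and its Smith normal form has invariant factors (1,1,1,1).

The boundary map ∂_2: C_2 → C_1 acts by ∂[p,q,r] = [q,r] − [p,r] + [p,q]. For instance
  ∂ace = ce − ae + ac,
  ∂bcd = cd − bd + bc.
The resulting 9×6 matrix has rank 5, and its Smith normal form has invariant factors (1,1,1,1,1).

Reading off H_k = ker ∂_k / im ∂_{k+1}:

  H_0: rank C_0 − rank ∂_1 = 5 − 4 = 1, and the invariant factors of ∂_1 are all 1, so H_0 = Z.
  H_1: rank ker ∂_1 − rank ∂_2 = (9 − 4) − 5 = 0, and the invariant factors of ∂_2 are all 1, so H_1 = 0.
  H_2: rank ker ∂_2 − rank ∂_3 = (6 − 5) − 0 = 1, and there is no ∂_3, so H_2 = Z.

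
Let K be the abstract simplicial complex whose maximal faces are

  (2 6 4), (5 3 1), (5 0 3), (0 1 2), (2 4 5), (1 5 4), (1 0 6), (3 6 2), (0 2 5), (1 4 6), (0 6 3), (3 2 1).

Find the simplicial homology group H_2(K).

H_2 = 0.

Take the total order 0 < 1 < 2 < 3 < 4 < 5 < 6 on the vertex set. Then K (dimension 2) consists of the simplices:

  0-simplices (7): [0], [1], [2], [3], [4], [5], [6]
  1-simplices (18): [0,1], [0,2], [0,3], [0,5], [0,6], [1,2], [1,3], [1,4], [1,5], [1,6], [2,3], [2,4], [2,5], [2,6], [3,5], [3,6], [4,5], [4,6]
  2-simplices (12): [0,1,2], [0,1,6], [0,2,5], [0,3,5], [0,3,6], [1,2,3], [1,3,5], [1,4,5], [1,4,6], [2,3,6], [2,4,5], [2,4,6]

giving chain groups C_0 ≅ Z^7, C_1 ≅ Z^18, C_2 ≅ Z^12.

Boundary ∂_1: C_1 → C_0 maps an edge to its endpoints' difference, ∂[p,q] = q − p. For instance
  ∂[1,6] = [6] − [1].
This gives a 7×18 integer matrix of rank 6; reducing to Smith normal form yields diagonal entries (1,1,1,1,1,1).

Boundary ∂_2: C_2 → C_1 acts by ∂[p,q,r] = [q,r] − [p,r] + [p,q]. For instance
  ∂[1,4,5] = [4,5] − [1,5] + [1,4],
  ∂[1,4,6] = [4,6] − [1,6] + [1,4].
The 18×12 boundary matrix has rank 12 and Smith normal form diag(1,1,1,1,1,1,1,1,1,1,1,2).

Computing H_k = (kernel of ∂_k) / (image of ∂_{k+1}):

  H_2: rank ker ∂_2 − rank ∂_3 = (12 − 12) − 0 = 0, and there is no ∂_3, so H_2 = 0.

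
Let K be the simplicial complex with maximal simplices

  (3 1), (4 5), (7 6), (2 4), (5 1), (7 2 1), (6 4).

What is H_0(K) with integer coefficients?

Take the total order 1 < 2 < 3 < 4 < 5 < 6 < 7 on the vertex set. Then K (dimension 2) consists of the simplices:

  0-simplices (7): [1], [2], [3], [4], [5], [6], [7]
  1-simplices (9): [1,2], [1,3], [1,5], [1,7], [2,4], [2,7], [4,5], [4,6], [6,7]
  2-simplices (1): [1,2,7]

so the chain groups are C_0 ≅ Z^7, C_1 ≅ Z^9, C_2 ≅ Z^1.

Boundary ∂_1: C_1 → C_0 is given by ∂[p,q] = [q] − [p].
This gives a 7×9 integer matrix of rank 6; reducing to Smith normal form yields diagonal entries (1,1,1,1,1,1).

The boundary map ∂_2: C_2 → C_1 maps a triangle to the signed sum of its edges. For instance
  ∂[1,2,7] = [2,7] − [1,7] + [1,2].
The 9×1 boundary matrix has rank 1 and Smith normal form diag(1).

From H_k ≅ ker(∂_k) / im(∂_{k+1}) we obtain:

  H_0: rank C_0 − rank ∂_1 = 7 − 6 = 1, and the invariant factors of ∂_1 are all 1, so H_0 ≅ Z.

H_0 = Z.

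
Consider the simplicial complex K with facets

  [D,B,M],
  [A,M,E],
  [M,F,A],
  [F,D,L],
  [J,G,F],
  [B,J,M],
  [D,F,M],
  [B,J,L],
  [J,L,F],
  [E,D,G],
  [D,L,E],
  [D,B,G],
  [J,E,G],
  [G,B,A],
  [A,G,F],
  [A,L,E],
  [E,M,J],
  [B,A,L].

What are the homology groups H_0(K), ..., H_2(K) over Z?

H_0 = Z,  H_1 = Z^2,  H_2 = Z.

We work with the vertex ordering A < B < D < E < F < G < J < L < M. The simplices of K, each written with vertices in increasing order, are:

  0-simplices (9): A, B, D, E, F, G, J, L, M
  1-simplices (27): AB, AE, AF, AG, AL, AM, BD, BG, BJ, BL, BM, DE, DF, DG, DL, DM, EG, EJ, EL, EM, FG, FJ, FL, FM, GJ, JL, JM
  2-simplices (18): ABG, ABL, AEL, AEM, AFG, AFM, BDG, BDM, BJL, BJM, DEG, DEL, DFL, DFM, EGJ, EJM, FGJ, FJL

Hence C_0 ≅ Z^9, C_1 ≅ Z^27, C_2 ≅ Z^18.

The boundary map ∂_1: C_1 → C_0 sends each edge [p,q] (with p < q) to q − p. For instance
  ∂EL = L − E.
The resulting 9×27 matrix has rank 8, and its Smith normal form has invariant factors (1,1,1,1,1,1,1,1).

∂_2: C_2 → C_1 sends each 2-simplex [p,q,r] to [q,r] − [p,r] + [p,q]. For instance
  ∂BDG = DG − BG + BD,
  ∂DEL = EL − DL + DE.
The resulting 27×18 matrix has rank 17, and its Smith normal form has invariant factors (1,1,1,1,1,1,1,1,1,1,1,1,1,1,1,1,1).

Now H_k = ker ∂_k / im ∂_{k+1}, so:

  H_0: rank C_0 − rank ∂_1 = 9 − 8 = 1, and the invariant factors of ∂_1 are all 1, so H_0 = Z.
  H_1: rank ker ∂_1 − rank ∂_2 = (27 − 8) − 17 = 2, and the invariant factors of ∂_2 are all 1, so H_1 = Z^2.
  H_2: rank ker ∂_2 − rank ∂_3 = (18 − 17) − 0 = 1, and there is no ∂_3, so H_2 = Z.

As a check, the Euler characteristic is 9 − 27 + 18 = 0, which agrees with 1 − 2 + 1 = 0.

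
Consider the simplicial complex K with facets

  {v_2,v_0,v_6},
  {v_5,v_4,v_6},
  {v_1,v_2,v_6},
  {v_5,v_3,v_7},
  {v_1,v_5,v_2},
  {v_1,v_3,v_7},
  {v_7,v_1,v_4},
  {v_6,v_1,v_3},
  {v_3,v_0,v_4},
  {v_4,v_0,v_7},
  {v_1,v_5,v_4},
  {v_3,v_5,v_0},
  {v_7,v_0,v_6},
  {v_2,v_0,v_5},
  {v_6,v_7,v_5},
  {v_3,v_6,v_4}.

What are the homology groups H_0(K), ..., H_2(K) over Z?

Order the vertices as v_0 < v_1 < v_2 < v_3 < v_4 < v_5 < v_6 < v_7. Listing each simplex with vertices in this order, K has dimension 2 with simplices:

  0-simplices (8): [v_0], [v_1], [v_2], [v_3], [v_4], [v_5], [v_6], [v_7]
  1-simplices (24): (24 of them)
  2-simplices (16): (16 of them)

Hence C_0 ≅ Z^8, C_1 ≅ Z^24, C_2 ≅ Z^16.

∂_1: C_1 → C_0 sends each edge [p,q] (with p < q) to q − p. For instance
  ∂[v_2,v_6] = [v_6] − [v_2].
This gives a 8×24 integer matrix of rank 7; reducing to Smith normal form yields diagonal entries (1,1,1,1,1,1,1).

The boundary map ∂_2: C_2 → C_1 sends each 2-simplex [p,q,r] to [q,r] − [p,r] + [p,q]. For instance
  ∂[v_3,v_4,v_6] = [v_4,v_6] − [v_3,v_6] + [v_3,v_4],
  ∂[v_1,v_2,v_6] = [v_2,v_6] − [v_1,v_6] + [v_1,v_2].
The resulting 24×16 matrix has rank 15, and its Smith normal form has invariant factors (1,1,1,1,1,1,1,1,1,1,1,1,1,1,1).

Now H_k = ker ∂_k / im ∂_{k+1}, so:

  H_0: rank C_0 − rank ∂_1 = 8 − 7 = 1, and the invariant factors of ∂_1 are all 1, so H_0 = Z.
  H_1: rank ker ∂_1 − rank ∂_2 = (24 − 7) − 15 = 2, and the invariant factors of ∂_2 are all 1, so H_1 = Z^2.
  H_2: rank ker ∂_2 − rank ∂_3 = (16 − 15) − 0 = 1, and there is no ∂_3, so H_2 = Z.

As a check, the Euler characteristic is 8 − 24 + 16 = 0, which agrees with 1 − 2 + 1 = 0.

H_0 ≅ Z,  H_1 ≅ Z^2,  H_2 ≅ Z.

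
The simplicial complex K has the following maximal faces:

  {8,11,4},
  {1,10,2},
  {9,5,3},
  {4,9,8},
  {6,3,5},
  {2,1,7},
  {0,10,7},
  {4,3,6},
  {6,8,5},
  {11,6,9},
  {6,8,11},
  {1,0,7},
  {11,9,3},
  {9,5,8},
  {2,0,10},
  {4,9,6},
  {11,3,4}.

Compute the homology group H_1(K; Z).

H_1 ≅ Z ⊕ Z/2Z.

Order the vertices as 0 < 1 < 2 < 3 < 4 < 5 < 6 < 7 < 8 < 9 < 10 < 11. Listing each simplex with vertices in this order, K has dimension 2 with simplices:

  0-simplices (12): [0], [1], [2], [3], [4], [5], [6], [7], [8], [9], [10], [11]
  1-simplices (28): (28 of them)
  2-simplices (17): [0,1,7], [0,2,10], [0,7,10], [1,2,7], [1,2,10], [3,4,6], [3,4,11], [3,5,6], [3,5,9], [3,9,11], [4,6,9], [4,8,9], [4,8,11], [5,6,8], [5,8,9], [6,8,11], [6,9,11]

giving chain groups C_0 ≅ Z^12, C_1 ≅ Z^28, C_2 ≅ Z^17.

Boundary ∂_1: C_1 → C_0 maps an edge to its endpoints' difference, ∂[p,q] = q − p. For instance
  ∂[2,10] = [10] − [2].
This gives a 12×28 integer matrix of rank 10; reducing to Smith normal form yields diagonal entries (1,1,1,1,1,1,1,1,1,1).

∂_2: C_2 → C_1 sends each 2-simplex [p,q,r] to [q,r] − [p,r] + [p,q]. For instance
  ∂[4,6,9] = [6,9] − [4,9] + [4,6],
  ∂[1,2,7] = [2,7] − [1,7] + [1,2].
This gives a 28×17 integer matrix of rank 17; reducing to Smith normal form yields diagonal entries (1,1,1,1,1,1,1,1,1,1,1,1,1,1,1,1,2).

Reading off H_k = ker ∂_k / im ∂_{k+1}:

  H_1: rank ker ∂_1 − rank ∂_2 = (28 − 10) − 17 = 1, and ∂_2 has invariant factor 2 > 1, so H_1 = Z ⊕ Z/2Z.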